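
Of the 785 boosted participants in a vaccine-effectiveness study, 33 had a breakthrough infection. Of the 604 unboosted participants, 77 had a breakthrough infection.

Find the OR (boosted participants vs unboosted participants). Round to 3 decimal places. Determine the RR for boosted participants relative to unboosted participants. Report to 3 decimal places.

OR = (33 × 527) / (752 × 77) = 17391/57904 ≈ 0.300
risk, boosted participants = 33/785 = 0.04204
risk, unboosted participants = 77/604 = 0.12748
RR = 0.04204 / 0.12748 = 0.330

OR = 0.300; RR = 0.330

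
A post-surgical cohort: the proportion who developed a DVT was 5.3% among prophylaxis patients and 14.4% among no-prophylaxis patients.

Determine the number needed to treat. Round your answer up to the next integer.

NNT ≈ 11

absolute risk difference = 0.091000
1 / 0.091000 = 10.989 → round up → 11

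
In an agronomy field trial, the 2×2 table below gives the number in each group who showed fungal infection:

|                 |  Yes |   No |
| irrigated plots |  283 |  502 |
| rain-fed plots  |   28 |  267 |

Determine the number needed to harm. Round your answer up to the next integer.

NNH ≈ 4

risk, irrigated plots = 283/785 = 0.360510
risk, rain-fed plots = 28/295 = 0.094915
absolute risk difference = 0.265594
1 / 0.265594 = 3.765 → round up → 4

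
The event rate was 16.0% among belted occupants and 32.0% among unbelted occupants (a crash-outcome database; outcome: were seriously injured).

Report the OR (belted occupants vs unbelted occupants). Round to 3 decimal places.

0.405

odds, belted occupants = 0.1600/0.8400 = 0.1905
odds, unbelted occupants = 0.3200/0.6800 = 0.4706
OR = 0.1905 / 0.4706 = 0.405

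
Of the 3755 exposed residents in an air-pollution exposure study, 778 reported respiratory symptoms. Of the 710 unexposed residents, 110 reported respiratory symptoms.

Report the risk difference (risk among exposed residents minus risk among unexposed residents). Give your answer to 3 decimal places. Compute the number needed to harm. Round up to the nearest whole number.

RD = 0.052; NNH = 20

risk, exposed residents = 778/3755 = 0.2072
risk, unexposed residents = 110/710 = 0.1549
risk difference = 0.2072 − 0.1549 = 0.052
absolute risk difference = 0.052261
1 / 0.052261 = 19.135 → round up → 20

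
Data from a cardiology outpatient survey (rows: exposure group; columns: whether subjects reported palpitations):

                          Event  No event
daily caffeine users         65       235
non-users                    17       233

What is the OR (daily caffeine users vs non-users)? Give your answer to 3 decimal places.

OR = (65 × 233) / (235 × 17) = 15145/3995 ≈ 3.791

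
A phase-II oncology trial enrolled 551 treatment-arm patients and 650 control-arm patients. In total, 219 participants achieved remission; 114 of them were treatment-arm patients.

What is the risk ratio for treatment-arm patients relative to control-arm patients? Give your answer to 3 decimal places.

RR = 1.281

treatment-arm patients without the outcome: 551 − 114 = 437
control-arm patients with the outcome: 219 − 114 = 105
control-arm patients without the outcome: 650 − 105 = 545
risk, treatment-arm patients = 114/551 = 0.2069
risk, control-arm patients = 105/650 = 0.1615
RR = 0.2069 / 0.1615 = 1.281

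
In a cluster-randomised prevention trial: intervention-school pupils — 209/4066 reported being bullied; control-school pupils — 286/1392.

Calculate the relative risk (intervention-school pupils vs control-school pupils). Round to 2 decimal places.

risk, intervention-school pupils = 209/4066 = 0.0514
risk, control-school pupils = 286/1392 = 0.2055
RR = 0.0514 / 0.2055 = 0.25

0.25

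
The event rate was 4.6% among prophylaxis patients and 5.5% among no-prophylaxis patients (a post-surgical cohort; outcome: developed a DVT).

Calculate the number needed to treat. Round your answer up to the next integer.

absolute risk difference = 0.009000
1 / 0.009000 = 111.111 → round up → 112

NNT = 112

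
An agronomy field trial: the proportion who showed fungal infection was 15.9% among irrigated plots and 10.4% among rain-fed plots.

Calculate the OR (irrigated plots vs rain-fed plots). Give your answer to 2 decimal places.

odds, irrigated plots = 0.1590/0.8410 = 0.1891
odds, rain-fed plots = 0.1040/0.8960 = 0.1161
OR = 0.1891 / 0.1161 = 1.63

1.63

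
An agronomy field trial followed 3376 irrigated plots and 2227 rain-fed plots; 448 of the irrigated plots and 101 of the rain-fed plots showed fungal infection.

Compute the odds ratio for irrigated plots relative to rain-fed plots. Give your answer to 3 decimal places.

3.221

odds, irrigated plots = 448/2928 = 0.15301
odds, rain-fed plots = 101/2126 = 0.04751
OR = 0.15301 / 0.04751 = 3.221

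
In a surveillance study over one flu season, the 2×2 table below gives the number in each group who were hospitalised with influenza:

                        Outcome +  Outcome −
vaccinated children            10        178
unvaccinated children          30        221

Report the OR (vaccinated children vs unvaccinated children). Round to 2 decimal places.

OR ≈ 0.41

odds, vaccinated children = 10/178 = 0.0562
odds, unvaccinated children = 30/221 = 0.1357
OR = 0.0562 / 0.1357 = 0.41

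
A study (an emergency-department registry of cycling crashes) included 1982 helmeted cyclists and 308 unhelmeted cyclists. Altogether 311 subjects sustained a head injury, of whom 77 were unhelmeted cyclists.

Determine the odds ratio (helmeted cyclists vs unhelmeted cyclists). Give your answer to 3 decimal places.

helmeted cyclists with the outcome: 311 − 77 = 234
helmeted cyclists without the outcome: 1982 − 234 = 1748
unhelmeted cyclists without the outcome: 308 − 77 = 231
OR = (234 × 231) / (1748 × 77) = 54054/134596 ≈ 0.402

OR: 0.402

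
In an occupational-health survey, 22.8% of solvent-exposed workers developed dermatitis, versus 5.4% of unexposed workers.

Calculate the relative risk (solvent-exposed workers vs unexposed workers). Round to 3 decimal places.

RR = 0.2280 / 0.0540 = 4.222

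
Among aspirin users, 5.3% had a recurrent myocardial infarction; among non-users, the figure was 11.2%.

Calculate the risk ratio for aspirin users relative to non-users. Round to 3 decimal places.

RR = 0.0530 / 0.1120 = 0.473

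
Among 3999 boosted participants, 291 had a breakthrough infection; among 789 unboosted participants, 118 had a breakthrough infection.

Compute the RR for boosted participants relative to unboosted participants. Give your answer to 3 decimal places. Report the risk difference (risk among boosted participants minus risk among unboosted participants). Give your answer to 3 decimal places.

risk, boosted participants = 291/3999 = 0.0728
risk, unboosted participants = 118/789 = 0.1496
RR = 0.0728 / 0.1496 = 0.487
risk difference = 0.0728 − 0.1496 = -0.077

RR = 0.487; RD = -0.077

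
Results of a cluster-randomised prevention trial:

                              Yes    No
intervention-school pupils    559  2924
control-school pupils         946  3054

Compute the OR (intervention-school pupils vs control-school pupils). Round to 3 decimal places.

OR = (559 × 3054) / (2924 × 946) = 1707186/2766104 ≈ 0.617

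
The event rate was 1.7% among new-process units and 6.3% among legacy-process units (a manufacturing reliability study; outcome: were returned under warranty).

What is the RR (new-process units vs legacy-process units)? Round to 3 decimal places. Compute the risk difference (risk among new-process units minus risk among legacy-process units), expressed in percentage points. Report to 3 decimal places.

RR = 0.01700 / 0.06300 = 0.270
risk difference = 0.01700 − 0.06300 = -0.04600 → -4.600 percentage points

RR = 0.270; RD = -4.600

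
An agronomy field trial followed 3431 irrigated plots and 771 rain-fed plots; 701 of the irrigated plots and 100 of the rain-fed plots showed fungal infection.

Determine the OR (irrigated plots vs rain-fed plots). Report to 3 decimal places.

OR = (701 × 671) / (2730 × 100) = 470371/273000 ≈ 1.723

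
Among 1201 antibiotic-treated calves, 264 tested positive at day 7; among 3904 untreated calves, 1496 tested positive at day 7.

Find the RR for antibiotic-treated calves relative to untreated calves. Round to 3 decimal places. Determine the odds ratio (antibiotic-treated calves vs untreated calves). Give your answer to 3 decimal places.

RR = 0.574; OR = 0.454

risk, antibiotic-treated calves = 264/1201 = 0.2198
risk, untreated calves = 1496/3904 = 0.3832
RR = 0.2198 / 0.3832 = 0.574
odds, antibiotic-treated calves = 264/937 = 0.2818
odds, untreated calves = 1496/2408 = 0.6213
OR = 0.2818 / 0.6213 = 0.454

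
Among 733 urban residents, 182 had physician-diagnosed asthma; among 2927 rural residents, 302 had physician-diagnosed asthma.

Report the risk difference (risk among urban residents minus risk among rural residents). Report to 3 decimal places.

RD: 0.145

risk, urban residents = 182/733 = 0.2483
risk, rural residents = 302/2927 = 0.1032
risk difference = 0.2483 − 0.1032 = 0.145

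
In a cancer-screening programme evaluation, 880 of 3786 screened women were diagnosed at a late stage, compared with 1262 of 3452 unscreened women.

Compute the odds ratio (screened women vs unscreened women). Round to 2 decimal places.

odds, screened women = 880/2906 = 0.3028
odds, unscreened women = 1262/2190 = 0.5763
OR = 0.3028 / 0.5763 = 0.53

0.53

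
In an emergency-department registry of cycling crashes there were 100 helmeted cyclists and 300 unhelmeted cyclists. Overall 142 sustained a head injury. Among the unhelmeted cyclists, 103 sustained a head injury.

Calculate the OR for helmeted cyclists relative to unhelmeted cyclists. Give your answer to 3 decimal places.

OR ≈ 1.223

helmeted cyclists with the outcome: 142 − 103 = 39
helmeted cyclists without the outcome: 100 − 39 = 61
unhelmeted cyclists without the outcome: 300 − 103 = 197
OR = (39 × 197) / (61 × 103) = 7683/6283 ≈ 1.223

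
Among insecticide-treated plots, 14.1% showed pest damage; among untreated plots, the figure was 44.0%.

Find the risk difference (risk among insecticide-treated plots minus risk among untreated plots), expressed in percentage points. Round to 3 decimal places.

RD ≈ -29.900

risk difference = 0.1410 − 0.4400 = -0.2990 → -29.900 percentage points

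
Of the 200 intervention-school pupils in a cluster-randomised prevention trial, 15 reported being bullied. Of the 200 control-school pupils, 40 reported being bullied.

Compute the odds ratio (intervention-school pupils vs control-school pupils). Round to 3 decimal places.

0.324

odds, intervention-school pupils = 15/185 = 0.0811
odds, control-school pupils = 40/160 = 0.2500
OR = 0.0811 / 0.2500 = 0.324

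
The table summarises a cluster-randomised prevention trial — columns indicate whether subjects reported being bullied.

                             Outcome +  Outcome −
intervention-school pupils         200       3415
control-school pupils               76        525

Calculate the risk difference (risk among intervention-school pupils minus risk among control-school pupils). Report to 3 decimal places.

RD ≈ -0.071

risk, intervention-school pupils = 200/3615 = 0.0553
risk, control-school pupils = 76/601 = 0.1265
risk difference = 0.0553 − 0.1265 = -0.071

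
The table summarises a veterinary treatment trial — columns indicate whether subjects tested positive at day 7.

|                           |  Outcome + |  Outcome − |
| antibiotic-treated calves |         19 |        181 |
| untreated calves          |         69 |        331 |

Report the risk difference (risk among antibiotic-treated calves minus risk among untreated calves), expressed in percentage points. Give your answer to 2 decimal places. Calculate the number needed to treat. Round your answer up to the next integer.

risk, antibiotic-treated calves = 19/200 = 0.0950
risk, untreated calves = 69/400 = 0.1725
risk difference = 0.0950 − 0.1725 = -0.0775 → -7.75 percentage points
absolute risk difference = 0.077500
1 / 0.077500 = 12.903 → round up → 13

RD = -7.75; NNT = 13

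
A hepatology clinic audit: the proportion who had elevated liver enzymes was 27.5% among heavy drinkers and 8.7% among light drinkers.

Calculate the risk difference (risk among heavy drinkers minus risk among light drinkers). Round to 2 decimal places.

risk difference = 0.2750 − 0.0870 = 0.19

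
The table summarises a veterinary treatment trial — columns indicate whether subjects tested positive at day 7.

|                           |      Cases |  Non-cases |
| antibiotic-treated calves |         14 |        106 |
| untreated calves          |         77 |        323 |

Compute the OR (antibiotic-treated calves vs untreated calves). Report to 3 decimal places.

OR: 0.554

odds, antibiotic-treated calves = 14/106 = 0.1321
odds, untreated calves = 77/323 = 0.2384
OR = 0.1321 / 0.2384 = 0.554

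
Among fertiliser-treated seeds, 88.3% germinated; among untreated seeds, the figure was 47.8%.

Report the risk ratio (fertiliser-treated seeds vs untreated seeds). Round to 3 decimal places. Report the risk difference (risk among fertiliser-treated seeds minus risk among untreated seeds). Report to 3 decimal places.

RR = 1.847; RD = 0.405

RR = 0.8830 / 0.4780 = 1.847
risk difference = 0.8830 − 0.4780 = 0.405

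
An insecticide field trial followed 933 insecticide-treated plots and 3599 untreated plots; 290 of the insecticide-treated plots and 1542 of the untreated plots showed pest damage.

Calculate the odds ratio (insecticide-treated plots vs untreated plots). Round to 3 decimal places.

0.602

odds, insecticide-treated plots = 290/643 = 0.4510
odds, untreated plots = 1542/2057 = 0.7496
OR = 0.4510 / 0.7496 = 0.602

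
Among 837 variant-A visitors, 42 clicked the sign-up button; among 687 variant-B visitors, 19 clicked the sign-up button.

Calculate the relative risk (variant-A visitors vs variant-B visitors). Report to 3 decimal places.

risk, variant-A visitors = 42/837 = 0.05018
risk, variant-B visitors = 19/687 = 0.02766
RR = 0.05018 / 0.02766 = 1.814

RR = 1.814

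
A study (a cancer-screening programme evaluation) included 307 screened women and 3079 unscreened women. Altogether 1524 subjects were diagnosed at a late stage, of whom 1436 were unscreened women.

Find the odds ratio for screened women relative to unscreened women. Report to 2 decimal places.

screened women with the outcome: 1524 − 1436 = 88
screened women without the outcome: 307 − 88 = 219
unscreened women without the outcome: 3079 − 1436 = 1643
odds, screened women = 88/219 = 0.4018
odds, unscreened women = 1436/1643 = 0.8740
OR = 0.4018 / 0.8740 = 0.46

0.46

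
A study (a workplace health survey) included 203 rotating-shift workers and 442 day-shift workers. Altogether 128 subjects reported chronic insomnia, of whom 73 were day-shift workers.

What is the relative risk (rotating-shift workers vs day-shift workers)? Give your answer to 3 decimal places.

RR ≈ 1.640

rotating-shift workers with the outcome: 128 − 73 = 55
rotating-shift workers without the outcome: 203 − 55 = 148
day-shift workers without the outcome: 442 − 73 = 369
risk, rotating-shift workers = 55/203 = 0.2709
risk, day-shift workers = 73/442 = 0.1652
RR = 0.2709 / 0.1652 = 1.640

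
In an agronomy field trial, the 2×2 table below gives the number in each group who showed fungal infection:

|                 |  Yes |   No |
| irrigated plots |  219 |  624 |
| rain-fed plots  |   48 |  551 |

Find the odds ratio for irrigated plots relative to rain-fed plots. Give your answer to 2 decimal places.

4.03

odds, irrigated plots = 219/624 = 0.3510
odds, rain-fed plots = 48/551 = 0.0871
OR = 0.3510 / 0.0871 = 4.03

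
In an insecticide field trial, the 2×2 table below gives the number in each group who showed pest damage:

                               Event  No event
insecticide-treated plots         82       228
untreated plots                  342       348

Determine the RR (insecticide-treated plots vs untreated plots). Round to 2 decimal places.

risk, insecticide-treated plots = 82/310 = 0.2645
risk, untreated plots = 342/690 = 0.4957
RR = 0.2645 / 0.4957 = 0.53

0.53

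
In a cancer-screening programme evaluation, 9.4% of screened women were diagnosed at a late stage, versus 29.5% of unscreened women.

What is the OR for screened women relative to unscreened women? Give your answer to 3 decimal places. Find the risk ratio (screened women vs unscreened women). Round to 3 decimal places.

OR = 0.248; RR = 0.319

odds, screened women = 0.0940/0.9060 = 0.1038
odds, unscreened women = 0.2950/0.7050 = 0.4184
OR = 0.1038 / 0.4184 = 0.248
RR = 0.0940 / 0.2950 = 0.319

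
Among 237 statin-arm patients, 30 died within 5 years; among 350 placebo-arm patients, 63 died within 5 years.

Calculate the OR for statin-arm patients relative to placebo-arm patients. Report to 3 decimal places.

odds, statin-arm patients = 30/207 = 0.1449
odds, placebo-arm patients = 63/287 = 0.2195
OR = 0.1449 / 0.2195 = 0.660

0.660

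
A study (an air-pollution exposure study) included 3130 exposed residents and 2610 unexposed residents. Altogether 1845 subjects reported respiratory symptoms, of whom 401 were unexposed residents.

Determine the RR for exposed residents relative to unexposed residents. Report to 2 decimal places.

exposed residents with the outcome: 1845 − 401 = 1444
exposed residents without the outcome: 3130 − 1444 = 1686
unexposed residents without the outcome: 2610 − 401 = 2209
risk, exposed residents = 1444/3130 = 0.4613
risk, unexposed residents = 401/2610 = 0.1536
RR = 0.4613 / 0.1536 = 3.00

3.00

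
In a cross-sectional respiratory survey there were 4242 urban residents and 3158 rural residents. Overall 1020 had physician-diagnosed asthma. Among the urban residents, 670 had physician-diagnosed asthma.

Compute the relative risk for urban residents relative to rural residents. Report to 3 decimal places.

urban residents without the outcome: 4242 − 670 = 3572
rural residents with the outcome: 1020 − 670 = 350
rural residents without the outcome: 3158 − 350 = 2808
risk, urban residents = 670/4242 = 0.1579
risk, rural residents = 350/3158 = 0.1108
RR = 0.1579 / 0.1108 = 1.425

1.425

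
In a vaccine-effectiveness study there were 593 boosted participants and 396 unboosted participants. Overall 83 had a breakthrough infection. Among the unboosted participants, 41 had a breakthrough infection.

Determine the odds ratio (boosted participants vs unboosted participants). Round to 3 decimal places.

0.660

boosted participants with the outcome: 83 − 41 = 42
boosted participants without the outcome: 593 − 42 = 551
unboosted participants without the outcome: 396 − 41 = 355
OR = (42 × 355) / (551 × 41) = 14910/22591 ≈ 0.660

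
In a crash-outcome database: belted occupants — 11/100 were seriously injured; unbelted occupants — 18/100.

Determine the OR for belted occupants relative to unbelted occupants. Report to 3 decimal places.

0.563

odds, belted occupants = 11/89 = 0.1236
odds, unbelted occupants = 18/82 = 0.2195
OR = 0.1236 / 0.2195 = 0.563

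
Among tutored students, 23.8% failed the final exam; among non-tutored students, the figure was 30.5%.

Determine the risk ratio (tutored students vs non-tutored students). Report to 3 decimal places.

RR = 0.2380 / 0.3050 = 0.780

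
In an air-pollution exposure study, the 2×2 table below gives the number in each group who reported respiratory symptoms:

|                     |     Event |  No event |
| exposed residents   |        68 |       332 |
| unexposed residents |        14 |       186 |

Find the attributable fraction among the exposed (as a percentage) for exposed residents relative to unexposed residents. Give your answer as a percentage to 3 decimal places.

risk, exposed residents = 68/400 = 0.1700
risk, unexposed residents = 14/200 = 0.0700
AR% = (0.1700 − 0.0700) / 0.1700 = 0.5882 → 58.824%

58.824%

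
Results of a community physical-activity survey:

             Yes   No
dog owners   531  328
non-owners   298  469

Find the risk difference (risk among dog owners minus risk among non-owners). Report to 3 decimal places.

risk, dog owners = 531/859 = 0.6182
risk, non-owners = 298/767 = 0.3885
risk difference = 0.6182 − 0.3885 = 0.230

RD: 0.230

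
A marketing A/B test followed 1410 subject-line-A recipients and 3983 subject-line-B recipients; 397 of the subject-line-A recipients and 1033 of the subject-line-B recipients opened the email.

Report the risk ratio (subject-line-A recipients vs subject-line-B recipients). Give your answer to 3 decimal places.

risk, subject-line-A recipients = 397/1410 = 0.2816
risk, subject-line-B recipients = 1033/3983 = 0.2594
RR = 0.2816 / 0.2594 = 1.086

1.086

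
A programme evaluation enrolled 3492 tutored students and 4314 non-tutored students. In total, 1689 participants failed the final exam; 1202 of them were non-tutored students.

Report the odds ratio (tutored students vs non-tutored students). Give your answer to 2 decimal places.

0.42

tutored students with the outcome: 1689 − 1202 = 487
tutored students without the outcome: 3492 − 487 = 3005
non-tutored students without the outcome: 4314 − 1202 = 3112
OR = (487 × 3112) / (3005 × 1202) = 1515544/3612010 ≈ 0.42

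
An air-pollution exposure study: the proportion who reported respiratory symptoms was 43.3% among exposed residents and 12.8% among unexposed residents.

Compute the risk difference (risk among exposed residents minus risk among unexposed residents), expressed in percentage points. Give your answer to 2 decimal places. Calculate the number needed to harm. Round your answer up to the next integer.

risk difference = 0.4330 − 0.1280 = 0.3050 → 30.50 percentage points
absolute risk difference = 0.305000
1 / 0.305000 = 3.279 → round up → 4

RD = 30.50; NNH = 4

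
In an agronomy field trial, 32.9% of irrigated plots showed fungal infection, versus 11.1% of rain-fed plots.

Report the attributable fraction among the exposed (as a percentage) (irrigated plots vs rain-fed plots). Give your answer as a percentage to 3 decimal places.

AR% = (0.3290 − 0.1110) / 0.3290 = 0.6626 → 66.261%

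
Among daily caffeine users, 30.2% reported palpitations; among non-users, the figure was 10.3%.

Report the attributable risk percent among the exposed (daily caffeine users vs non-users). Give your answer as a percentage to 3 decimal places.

AR% = (0.3020 − 0.1030) / 0.3020 = 0.6589 → 65.894%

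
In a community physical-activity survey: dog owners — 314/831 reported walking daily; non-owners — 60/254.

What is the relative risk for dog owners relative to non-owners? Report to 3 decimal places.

risk, dog owners = 314/831 = 0.3779
risk, non-owners = 60/254 = 0.2362
RR = 0.3779 / 0.2362 = 1.600

1.600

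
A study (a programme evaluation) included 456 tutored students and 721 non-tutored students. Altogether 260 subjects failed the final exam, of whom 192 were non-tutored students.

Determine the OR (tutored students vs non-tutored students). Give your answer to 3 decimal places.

0.483

tutored students with the outcome: 260 − 192 = 68
tutored students without the outcome: 456 − 68 = 388
non-tutored students without the outcome: 721 − 192 = 529
odds, tutored students = 68/388 = 0.1753
odds, non-tutored students = 192/529 = 0.3629
OR = 0.1753 / 0.3629 = 0.483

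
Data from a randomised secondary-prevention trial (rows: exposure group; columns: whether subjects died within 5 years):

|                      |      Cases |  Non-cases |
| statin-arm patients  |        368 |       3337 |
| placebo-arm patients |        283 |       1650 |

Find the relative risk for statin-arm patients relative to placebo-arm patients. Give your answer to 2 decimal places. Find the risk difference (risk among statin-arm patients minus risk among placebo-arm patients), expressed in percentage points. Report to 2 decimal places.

risk, statin-arm patients = 368/3705 = 0.0993
risk, placebo-arm patients = 283/1933 = 0.1464
RR = 0.0993 / 0.1464 = 0.68
risk difference = 0.0993 − 0.1464 = -0.0471 → -4.71 percentage points

RR = 0.68; RD = -4.71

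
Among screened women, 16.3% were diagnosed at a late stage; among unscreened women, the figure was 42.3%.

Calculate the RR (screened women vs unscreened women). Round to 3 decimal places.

RR = 0.1630 / 0.4230 = 0.385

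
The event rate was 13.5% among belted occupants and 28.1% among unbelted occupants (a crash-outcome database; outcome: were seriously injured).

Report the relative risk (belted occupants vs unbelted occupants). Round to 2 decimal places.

RR = 0.1350 / 0.2810 = 0.48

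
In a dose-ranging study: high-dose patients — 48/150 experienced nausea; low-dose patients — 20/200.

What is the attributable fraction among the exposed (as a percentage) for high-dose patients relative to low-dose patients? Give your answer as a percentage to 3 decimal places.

68.750%

risk, high-dose patients = 48/150 = 0.3200
risk, low-dose patients = 20/200 = 0.1000
AR% = (0.3200 − 0.1000) / 0.3200 = 0.6875 → 68.750%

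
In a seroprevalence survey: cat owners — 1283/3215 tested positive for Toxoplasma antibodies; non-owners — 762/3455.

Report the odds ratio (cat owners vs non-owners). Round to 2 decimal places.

OR = (1283 × 2693) / (1932 × 762) = 3455119/1472184 ≈ 2.35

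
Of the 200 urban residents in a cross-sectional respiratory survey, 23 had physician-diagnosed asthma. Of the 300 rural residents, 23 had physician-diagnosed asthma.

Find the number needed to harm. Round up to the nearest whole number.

27

risk, urban residents = 23/200 = 0.115000
risk, rural residents = 23/300 = 0.076667
absolute risk difference = 0.038333
1 / 0.038333 = 26.087 → round up → 27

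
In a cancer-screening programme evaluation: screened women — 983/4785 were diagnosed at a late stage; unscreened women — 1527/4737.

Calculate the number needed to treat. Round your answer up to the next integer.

9

risk, screened women = 983/4785 = 0.205434
risk, unscreened women = 1527/4737 = 0.322356
absolute risk difference = 0.116922
1 / 0.116922 = 8.553 → round up → 9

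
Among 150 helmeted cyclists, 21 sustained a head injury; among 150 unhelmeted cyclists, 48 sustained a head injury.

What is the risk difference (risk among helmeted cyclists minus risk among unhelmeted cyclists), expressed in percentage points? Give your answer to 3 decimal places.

-18.000

risk, helmeted cyclists = 21/150 = 0.1400
risk, unhelmeted cyclists = 48/150 = 0.3200
risk difference = 0.1400 − 0.3200 = -0.1800 → -18.000 percentage points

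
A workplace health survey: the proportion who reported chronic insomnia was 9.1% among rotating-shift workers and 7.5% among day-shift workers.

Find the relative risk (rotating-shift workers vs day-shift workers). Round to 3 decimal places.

RR = 0.0910 / 0.0750 = 1.213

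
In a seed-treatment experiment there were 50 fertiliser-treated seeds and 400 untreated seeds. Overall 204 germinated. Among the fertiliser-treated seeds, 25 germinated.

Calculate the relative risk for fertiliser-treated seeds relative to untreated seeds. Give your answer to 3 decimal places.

fertiliser-treated seeds without the outcome: 50 − 25 = 25
untreated seeds with the outcome: 204 − 25 = 179
untreated seeds without the outcome: 400 − 179 = 221
risk, fertiliser-treated seeds = 25/50 = 0.5000
risk, untreated seeds = 179/400 = 0.4475
RR = 0.5000 / 0.4475 = 1.117

1.117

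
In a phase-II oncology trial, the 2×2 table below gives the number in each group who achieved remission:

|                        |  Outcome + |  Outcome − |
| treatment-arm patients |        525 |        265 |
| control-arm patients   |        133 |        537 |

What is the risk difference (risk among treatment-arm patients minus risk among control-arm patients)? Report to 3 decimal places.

RD = 0.466

risk, treatment-arm patients = 525/790 = 0.6646
risk, control-arm patients = 133/670 = 0.1985
risk difference = 0.6646 − 0.1985 = 0.466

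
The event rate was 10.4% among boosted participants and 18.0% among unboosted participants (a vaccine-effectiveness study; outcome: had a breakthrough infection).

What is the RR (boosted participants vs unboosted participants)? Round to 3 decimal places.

RR = 0.1040 / 0.1800 = 0.578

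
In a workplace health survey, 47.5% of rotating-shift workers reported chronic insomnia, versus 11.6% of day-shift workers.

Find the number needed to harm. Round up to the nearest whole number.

3

absolute risk difference = 0.359000
1 / 0.359000 = 2.786 → round up → 3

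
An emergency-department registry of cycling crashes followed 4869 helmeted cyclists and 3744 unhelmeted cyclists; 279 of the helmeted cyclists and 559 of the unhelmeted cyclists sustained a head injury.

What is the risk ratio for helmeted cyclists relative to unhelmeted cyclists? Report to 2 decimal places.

risk, helmeted cyclists = 279/4869 = 0.0573
risk, unhelmeted cyclists = 559/3744 = 0.1493
RR = 0.0573 / 0.1493 = 0.38

0.38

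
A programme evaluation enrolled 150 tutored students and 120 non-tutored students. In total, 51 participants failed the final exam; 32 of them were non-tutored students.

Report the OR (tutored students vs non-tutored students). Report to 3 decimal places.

0.399

tutored students with the outcome: 51 − 32 = 19
tutored students without the outcome: 150 − 19 = 131
non-tutored students without the outcome: 120 − 32 = 88
OR = (19 × 88) / (131 × 32) = 1672/4192 ≈ 0.399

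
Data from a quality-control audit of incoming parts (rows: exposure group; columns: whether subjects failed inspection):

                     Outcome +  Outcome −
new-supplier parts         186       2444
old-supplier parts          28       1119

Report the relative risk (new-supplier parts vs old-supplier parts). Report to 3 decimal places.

RR = 2.897

risk, new-supplier parts = 186/2630 = 0.07072
risk, old-supplier parts = 28/1147 = 0.02441
RR = 0.07072 / 0.02441 = 2.897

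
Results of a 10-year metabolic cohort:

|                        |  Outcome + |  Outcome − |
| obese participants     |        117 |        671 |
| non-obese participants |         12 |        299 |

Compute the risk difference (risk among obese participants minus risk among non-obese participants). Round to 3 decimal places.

RD = 0.110

risk, obese participants = 117/788 = 0.14848
risk, non-obese participants = 12/311 = 0.03859
risk difference = 0.14848 − 0.03859 = 0.110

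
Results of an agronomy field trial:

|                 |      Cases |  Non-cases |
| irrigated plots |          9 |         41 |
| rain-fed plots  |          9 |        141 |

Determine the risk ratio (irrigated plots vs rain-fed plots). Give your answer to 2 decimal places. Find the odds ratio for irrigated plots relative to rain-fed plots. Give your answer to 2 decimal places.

RR = 3.00; OR = 3.44

risk, irrigated plots = 9/50 = 0.1800
risk, rain-fed plots = 9/150 = 0.0600
RR = 0.1800 / 0.0600 = 3.00
odds, irrigated plots = 9/41 = 0.2195
odds, rain-fed plots = 9/141 = 0.0638
OR = 0.2195 / 0.0638 = 3.44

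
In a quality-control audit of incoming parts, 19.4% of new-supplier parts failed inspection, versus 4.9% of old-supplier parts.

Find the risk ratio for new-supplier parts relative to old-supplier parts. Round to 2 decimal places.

RR = 0.19400 / 0.04900 = 3.96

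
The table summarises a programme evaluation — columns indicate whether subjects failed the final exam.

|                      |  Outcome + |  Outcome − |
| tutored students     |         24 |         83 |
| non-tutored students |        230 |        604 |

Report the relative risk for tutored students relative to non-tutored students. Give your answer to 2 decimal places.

risk, tutored students = 24/107 = 0.2243
risk, non-tutored students = 230/834 = 0.2758
RR = 0.2243 / 0.2758 = 0.81

0.81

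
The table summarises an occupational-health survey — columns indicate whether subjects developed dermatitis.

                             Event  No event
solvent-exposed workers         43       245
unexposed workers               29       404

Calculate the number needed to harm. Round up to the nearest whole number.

risk, solvent-exposed workers = 43/288 = 0.149306
risk, unexposed workers = 29/433 = 0.066975
absolute risk difference = 0.082331
1 / 0.082331 = 12.146 → round up → 13

NNH ≈ 13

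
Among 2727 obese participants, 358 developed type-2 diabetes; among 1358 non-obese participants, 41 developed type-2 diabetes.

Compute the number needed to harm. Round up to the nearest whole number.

risk, obese participants = 358/2727 = 0.131280
risk, non-obese participants = 41/1358 = 0.030191
absolute risk difference = 0.101088
1 / 0.101088 = 9.892 → round up → 10

10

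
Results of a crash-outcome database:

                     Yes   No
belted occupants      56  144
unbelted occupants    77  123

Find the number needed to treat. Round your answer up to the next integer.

10

risk, belted occupants = 56/200 = 0.280000
risk, unbelted occupants = 77/200 = 0.385000
absolute risk difference = 0.105000
1 / 0.105000 = 9.524 → round up → 10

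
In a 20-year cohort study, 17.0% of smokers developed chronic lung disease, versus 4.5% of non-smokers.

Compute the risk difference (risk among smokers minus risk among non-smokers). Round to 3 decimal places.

risk difference = 0.17000 − 0.04500 = 0.125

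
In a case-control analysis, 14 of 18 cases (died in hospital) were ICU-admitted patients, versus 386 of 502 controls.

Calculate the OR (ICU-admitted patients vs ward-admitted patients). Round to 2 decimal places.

OR = (14 × 116) / (386 × 4) = 1624/1544 ≈ 1.05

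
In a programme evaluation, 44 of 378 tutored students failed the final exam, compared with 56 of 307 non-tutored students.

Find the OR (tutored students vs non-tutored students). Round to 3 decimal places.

odds, tutored students = 44/334 = 0.1317
odds, non-tutored students = 56/251 = 0.2231
OR = 0.1317 / 0.2231 = 0.590

OR = 0.590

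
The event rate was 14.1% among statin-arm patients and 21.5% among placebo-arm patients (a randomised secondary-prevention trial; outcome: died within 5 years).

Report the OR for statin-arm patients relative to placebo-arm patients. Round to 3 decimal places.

OR = 0.599

odds, statin-arm patients = 0.1410/0.8590 = 0.1641
odds, placebo-arm patients = 0.2150/0.7850 = 0.2739
OR = 0.1641 / 0.2739 = 0.599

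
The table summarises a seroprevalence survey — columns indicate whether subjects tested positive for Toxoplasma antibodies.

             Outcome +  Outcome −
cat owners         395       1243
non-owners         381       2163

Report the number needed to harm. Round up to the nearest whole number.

NNH = 11

risk, cat owners = 395/1638 = 0.241148
risk, non-owners = 381/2544 = 0.149764
absolute risk difference = 0.091384
1 / 0.091384 = 10.943 → round up → 11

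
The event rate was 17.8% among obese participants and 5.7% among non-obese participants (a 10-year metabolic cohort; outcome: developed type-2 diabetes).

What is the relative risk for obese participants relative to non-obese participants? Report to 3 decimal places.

RR = 0.1780 / 0.0570 = 3.123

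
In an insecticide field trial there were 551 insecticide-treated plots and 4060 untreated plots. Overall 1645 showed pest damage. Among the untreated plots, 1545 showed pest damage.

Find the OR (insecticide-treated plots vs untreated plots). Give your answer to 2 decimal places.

insecticide-treated plots with the outcome: 1645 − 1545 = 100
insecticide-treated plots without the outcome: 551 − 100 = 451
untreated plots without the outcome: 4060 − 1545 = 2515
odds, insecticide-treated plots = 100/451 = 0.2217
odds, untreated plots = 1545/2515 = 0.6143
OR = 0.2217 / 0.6143 = 0.36

OR: 0.36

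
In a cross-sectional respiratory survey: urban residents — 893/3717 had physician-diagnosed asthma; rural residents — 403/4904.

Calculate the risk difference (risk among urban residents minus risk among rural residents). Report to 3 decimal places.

RD = 0.158

risk, urban residents = 893/3717 = 0.2402
risk, rural residents = 403/4904 = 0.0822
risk difference = 0.2402 − 0.0822 = 0.158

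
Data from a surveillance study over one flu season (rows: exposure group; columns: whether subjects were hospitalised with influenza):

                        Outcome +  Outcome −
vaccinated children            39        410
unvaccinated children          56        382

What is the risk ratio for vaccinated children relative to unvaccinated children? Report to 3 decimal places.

risk, vaccinated children = 39/449 = 0.0869
risk, unvaccinated children = 56/438 = 0.1279
RR = 0.0869 / 0.1279 = 0.679

0.679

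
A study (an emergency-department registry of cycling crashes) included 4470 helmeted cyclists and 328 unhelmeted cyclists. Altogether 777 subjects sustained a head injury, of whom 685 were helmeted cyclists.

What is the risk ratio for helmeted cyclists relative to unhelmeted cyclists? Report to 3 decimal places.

helmeted cyclists without the outcome: 4470 − 685 = 3785
unhelmeted cyclists with the outcome: 777 − 685 = 92
unhelmeted cyclists without the outcome: 328 − 92 = 236
risk, helmeted cyclists = 685/4470 = 0.1532
risk, unhelmeted cyclists = 92/328 = 0.2805
RR = 0.1532 / 0.2805 = 0.546

RR: 0.546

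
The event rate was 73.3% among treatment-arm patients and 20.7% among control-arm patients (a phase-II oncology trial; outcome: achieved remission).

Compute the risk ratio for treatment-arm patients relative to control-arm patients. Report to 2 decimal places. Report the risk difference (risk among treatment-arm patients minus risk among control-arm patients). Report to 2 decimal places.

RR = 0.7330 / 0.2070 = 3.54
risk difference = 0.7330 − 0.2070 = 0.53

RR = 3.54; RD = 0.53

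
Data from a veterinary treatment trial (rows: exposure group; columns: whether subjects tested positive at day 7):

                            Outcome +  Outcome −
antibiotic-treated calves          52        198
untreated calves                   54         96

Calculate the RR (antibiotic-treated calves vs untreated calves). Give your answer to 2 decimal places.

risk, antibiotic-treated calves = 52/250 = 0.2080
risk, untreated calves = 54/150 = 0.3600
RR = 0.2080 / 0.3600 = 0.58

0.58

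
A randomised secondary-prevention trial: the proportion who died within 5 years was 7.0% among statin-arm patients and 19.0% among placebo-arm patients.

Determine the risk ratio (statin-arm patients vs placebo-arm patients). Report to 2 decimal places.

RR = 0.0700 / 0.1900 = 0.37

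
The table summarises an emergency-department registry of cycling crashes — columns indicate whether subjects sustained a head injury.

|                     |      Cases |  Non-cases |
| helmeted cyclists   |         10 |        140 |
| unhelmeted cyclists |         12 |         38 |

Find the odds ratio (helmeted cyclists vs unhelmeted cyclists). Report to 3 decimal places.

OR = (10 × 38) / (140 × 12) = 380/1680 ≈ 0.226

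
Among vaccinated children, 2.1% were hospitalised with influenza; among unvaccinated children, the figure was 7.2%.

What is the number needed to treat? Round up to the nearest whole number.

absolute risk difference = 0.051000
1 / 0.051000 = 19.608 → round up → 20

20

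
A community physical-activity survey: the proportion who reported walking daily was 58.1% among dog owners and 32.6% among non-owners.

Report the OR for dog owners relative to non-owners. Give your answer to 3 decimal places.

odds, dog owners = 0.5810/0.4190 = 1.3866
odds, non-owners = 0.3260/0.6740 = 0.4837
OR = 1.3866 / 0.4837 = 2.867

OR: 2.867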